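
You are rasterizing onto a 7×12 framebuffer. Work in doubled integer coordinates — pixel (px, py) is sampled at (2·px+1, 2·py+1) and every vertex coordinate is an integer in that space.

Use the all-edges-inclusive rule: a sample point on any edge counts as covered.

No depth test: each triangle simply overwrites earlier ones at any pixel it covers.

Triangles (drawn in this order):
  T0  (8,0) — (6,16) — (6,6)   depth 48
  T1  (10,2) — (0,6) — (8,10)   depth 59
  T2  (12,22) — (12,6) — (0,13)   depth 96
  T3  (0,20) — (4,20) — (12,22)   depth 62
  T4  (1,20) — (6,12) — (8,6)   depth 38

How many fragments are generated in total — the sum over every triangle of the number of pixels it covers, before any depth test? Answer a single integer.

T0:
  2·area = 20
  edge (8, 0)→(6, 16): d=(-2,16) inclusive
  edge (6, 16)→(6, 6): d=(0,-10) inclusive
  edge (6, 6)→(8, 0): d=(2,-6) inclusive
    (3,1)@(7, 3): e=[10,10,0] → #  [on edge]
    (4,1)@(9, 3): e=[-22,30,12] → ·
    (3,2)@(7, 5): e=[6,10,4] → #
    (4,2)@(9, 5): e=[-26,30,16] → ·
    (3,3)@(7, 7): e=[2,10,8] → #
    (4,3)@(9, 7): e=[-30,30,20] → ·
    (2,4)@(5, 9): e=[30,-10,0] → ·  [on edge]
    (3,4)@(7, 9): e=[-2,10,12] → ·
    (1,7)@(3, 15): e=[50,-30,0] → ·  [on edge]
    (0,10)@(1, 21): e=[70,-50,0] → ·  [on edge]
  covered (3 px):
    · · · · · · ·
    · · · # · · ·
    · · · # · · ·
    · · · # · · ·
    · · · · · · ·
    · · · · · · ·
    · · · · · · ·
    · · · · · · ·
    · · · · · · ·
    · · · · · · ·
    · · · · · · ·
    · · · · · · ·
T1:
  2·area = 72  (B↔C swapped to make it positive)
  edge (10, 2)→(8, 10): d=(-2,8) inclusive
  edge (8, 10)→(0, 6): d=(-8,-4) inclusive
  edge (0, 6)→(10, 2): d=(10,-4) inclusive
    (4,1)@(9, 3): e=[6,60,6] → #
    (5,1)@(11, 3): e=[-10,68,14] → ·
    (1,2)@(3, 5): e=[50,20,2] → #
    (2,2)@(5, 5): e=[34,28,10] → #
    (3,2)@(7, 5): e=[18,36,18] → #
    (5,2)@(11, 5): e=[-14,52,34] → ·
    (1,3)@(3, 7): e=[46,4,22] → #
    (4,3)@(9, 7): e=[-2,28,46] → ·
    (1,4)@(3, 9): e=[42,-12,42] → ·
    (2,4)@(5, 9): e=[26,-4,50] → ·
    (3,4)@(7, 9): e=[10,4,58] → #
    (4,4)@(9, 9): e=[-6,12,66] → ·
  covered (9 px):
    · · · · · · ·
    · · · · # · ·
    · # # # # · ·
    · # # # · · ·
    · · · # · · ·
    · · · · · · ·
    · · · · · · ·
    · · · · · · ·
    · · · · · · ·
    · · · · · · ·
    · · · · · · ·
    · · · · · · ·
T2:
  2·area = 192  (B↔C swapped to make it positive)
  edge (12, 22)→(0, 13): d=(-12,-9) inclusive
  edge (0, 13)→(12, 6): d=(12,-7) inclusive
  edge (12, 6)→(12, 22): d=(0,16) inclusive
    (5,3)@(11, 7): e=[171,5,16] → #
    (6,3)@(13, 7): e=[189,19,-16] → ·
    (3,4)@(7, 9): e=[111,1,80] → #
    (4,4)@(9, 9): e=[129,15,48] → #
    (6,4)@(13, 9): e=[165,43,-16] → ·
    (2,5)@(5, 11): e=[69,11,112] → #
    (6,5)@(13, 11): e=[141,67,-16] → ·
    (0,6)@(1, 13): e=[9,7,176] → #
    (1,6)@(3, 13): e=[27,21,144] → #
    (6,6)@(13, 13): e=[117,91,-16] → ·
    (0,7)@(1, 15): e=[-15,31,176] → ·
    (1,7)@(3, 15): e=[3,45,144] → #
  covered (25 px):
    · · · · · · ·
    · · · · · · ·
    · · · · · · ·
    · · · · · # ·
    · · · # # # ·
    · · # # # # ·
    # # # # # # ·
    · # # # # # ·
    · · · # # # ·
    · · · · # # ·
    · · · · · # ·
    · · · · · · ·
T3:
  2·area = 8
  edge (0, 20)→(4, 20): d=(4,0) inclusive
  edge (4, 20)→(12, 22): d=(8,2) inclusive
  edge (12, 22)→(0, 20): d=(-12,-2) inclusive
    (3,10)@(7, 21): e=[4,2,2] → #
    (4,10)@(9, 21): e=[4,-2,6] → ·
    (3,11)@(7, 23): e=[12,18,-22] → ·
  covered (1 px):
    · · · · · · ·
    · · · · · · ·
    · · · · · · ·
    · · · · · · ·
    · · · · · · ·
    · · · · · · ·
    · · · · · · ·
    · · · · · · ·
    · · · · · · ·
    · · · · · · ·
    · · · # · · ·
    · · · · · · ·
T4:
  2·area = 14  (B↔C swapped to make it positive)
  edge (1, 20)→(8, 6): d=(7,-14) inclusive
  edge (8, 6)→(6, 12): d=(-2,6) inclusive
  edge (6, 12)→(1, 20): d=(-5,8) inclusive
    (4,1)@(9, 3): e=[-7,0,21] → ·  [on edge]
    (3,4)@(7, 9): e=[7,0,7] → #  [on edge]
    (4,4)@(9, 9): e=[35,-12,-9] → ·
    (3,5)@(7, 11): e=[21,-4,-3] → ·
    (2,6)@(5, 13): e=[7,4,3] → #
    (3,6)@(7, 13): e=[35,-8,-13] → ·
    (2,7)@(5, 15): e=[21,0,-7] → ·  [on edge]
    (1,10)@(3, 21): e=[35,0,-21] → ·  [on edge]
  covered (2 px):
    · · · · · · ·
    · · · · · · ·
    · · · · · · ·
    · · · · · · ·
    · · · # · · ·
    · · · · · · ·
    · · # · · · ·
    · · · · · · ·
    · · · · · · ·
    · · · · · · ·
    · · · · · · ·
    · · · · · · ·

Answer: 40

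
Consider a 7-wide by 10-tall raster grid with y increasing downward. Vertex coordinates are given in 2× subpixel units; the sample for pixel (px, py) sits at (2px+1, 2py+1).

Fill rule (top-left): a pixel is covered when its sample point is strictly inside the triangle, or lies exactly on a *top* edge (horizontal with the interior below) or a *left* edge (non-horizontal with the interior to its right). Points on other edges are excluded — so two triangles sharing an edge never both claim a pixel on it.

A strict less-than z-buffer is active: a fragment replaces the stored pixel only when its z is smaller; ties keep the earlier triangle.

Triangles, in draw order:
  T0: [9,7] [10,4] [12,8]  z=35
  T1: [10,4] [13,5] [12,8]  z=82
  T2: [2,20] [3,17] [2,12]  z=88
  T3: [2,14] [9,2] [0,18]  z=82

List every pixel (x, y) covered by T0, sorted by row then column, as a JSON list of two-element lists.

T0:
  2·area = 10
  edge (9, 7)→(10, 4): d=(1,-3) top-left  bias=+0
  edge (10, 4)→(12, 8): d=(2,4) right/bottom  bias=-1
  edge (12, 8)→(9, 7): d=(-3,-1) top-left  bias=+0
    (5,0)@(11, 1): e=[0,-10,20] → .  [on edge]
    (1,2)@(3, 5): e=[-20,30,0] → .  [on edge]
    (4,3)@(9, 7): e=[0,10,0] → X  [on edge]
    (5,3)@(11, 7): e=[6,2,2] → X
    (6,3)@(13, 7): e=[12,-6,4] → .
    (4,4)@(9, 9): e=[2,14,-6] → .
    (5,4)@(11, 9): e=[8,6,-4] → .
    (3,6)@(7, 13): e=[0,30,-20] → .  [on edge]
    (2,9)@(5, 19): e=[0,50,-40] → .  [on edge]
  covered (2 px):
    . . . . . . .
    . . . . . . .
    . . . . . . .
    . . . . X X .
    . . . . . . .
    . . . . . . .
    . . . . . . .
    . . . . . . .
    . . . . . . .
    . . . . . . .
T1:
  2·area = 10
  edge (10, 4)→(13, 5): d=(3,1) right/bottom  bias=-1
  edge (13, 5)→(12, 8): d=(-1,3) right/bottom  bias=-1
  edge (12, 8)→(10, 4): d=(-2,-4) top-left  bias=+0
    (0,0)@(1, 1): e=[0,40,-30] → .  [on edge]
    (3,1)@(7, 3): e=[0,20,-10] → .  [on edge]
    (5,2)@(11, 5): e=[2,6,2] → X
    (6,2)@(13, 5): e=[0,0,10] → .  [on edge]
    (5,3)@(11, 7): e=[8,4,-2] → .
    (5,5)@(11, 11): e=[20,0,-10] → .  [on edge]
    (4,8)@(9, 17): e=[40,0,-30] → .  [on edge]
  covered (1 px):
    . . . . . . .
    . . . . . . .
    . . . . . X .
    . . . . . . .
    . . . . . . .
    . . . . . . .
    . . . . . . .
    . . . . . . .
    . . . . . . .
    . . . . . . .
T2:
  2·area = 8  (B↔C swapped to make it positive)
  edge (2, 20)→(2, 12): d=(0,-8) top-left  bias=+0
  edge (2, 12)→(3, 17): d=(1,5) right/bottom  bias=-1
  edge (3, 17)→(2, 20): d=(-1,3) right/bottom  bias=-1
    (3,2)@(7, 5): e=[40,-32,0] → .  [on edge]
    (0,3)@(1, 7): e=[-8,0,16] → .  [on edge]
    (2,5)@(5, 11): e=[24,-16,0] → .  [on edge]
    (1,8)@(3, 17): e=[8,0,0] → .  [on edge]
  covered (0 px):
    . . . . . . .
    . . . . . . .
    . . . . . . .
    . . . . . . .
    . . . . . . .
    . . . . . . .
    . . . . . . .
    . . . . . . .
    . . . . . . .
    . . . . . . .
T3:
  2·area = 4
  edge (2, 14)→(9, 2): d=(7,-12) top-left  bias=+0
  edge (9, 2)→(0, 18): d=(-9,16) right/bottom  bias=-1
  edge (0, 18)→(2, 14): d=(2,-4) top-left  bias=+0
    (2,4)@(5, 9): e=[1,1,2] → X
    (3,4)@(7, 9): e=[25,-31,10] → .
    (2,5)@(5, 11): e=[15,-17,6] → .
  covered (1 px):
    . . . . . . .
    . . . . . . .
    . . . . . . .
    . . . . . . .
    . . X . . . .
    . . . . . . .
    . . . . . . .
    . . . . . . .
    . . . . . . .
    . . . . . . .

Final: [[4,3],[5,3]]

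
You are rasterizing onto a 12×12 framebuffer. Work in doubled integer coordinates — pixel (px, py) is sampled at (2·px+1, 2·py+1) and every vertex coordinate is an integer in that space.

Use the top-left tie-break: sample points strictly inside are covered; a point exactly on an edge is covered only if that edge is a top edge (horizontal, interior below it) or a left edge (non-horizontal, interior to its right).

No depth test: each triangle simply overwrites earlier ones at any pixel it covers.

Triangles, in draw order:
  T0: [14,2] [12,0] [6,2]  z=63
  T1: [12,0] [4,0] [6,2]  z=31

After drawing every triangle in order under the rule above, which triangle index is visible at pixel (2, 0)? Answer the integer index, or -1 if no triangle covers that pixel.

T0:
  2·area = 16  (B↔C swapped to make it positive)
  edge (14, 2)→(6, 2): d=(-8,0) right/bottom  bias=-1
  edge (6, 2)→(12, 0): d=(6,-2) top-left  bias=+0
  edge (12, 0)→(14, 2): d=(2,2) right/bottom  bias=-1
    (4,0)@(9, 1): e=[8,0,8] → X  [on edge]
    (5,0)@(11, 1): e=[8,4,4] → X
    (6,0)@(13, 1): e=[8,8,0] → .  [on edge]
    (1,1)@(3, 3): e=[-8,0,24] → .  [on edge]
    (4,1)@(9, 3): e=[-8,12,12] → .
    (5,1)@(11, 3): e=[-8,16,8] → .
    (7,1)@(15, 3): e=[-8,24,0] → .  [on edge]
    (8,2)@(17, 5): e=[-24,40,0] → .  [on edge]
    (9,3)@(19, 7): e=[-40,56,0] → .  [on edge]
    (10,4)@(21, 9): e=[-56,72,0] → .  [on edge]
    (11,5)@(23, 11): e=[-72,88,0] → .  [on edge]
  covered (2 px):
    . . . . X X . . . . . .
    . . . . . . . . . . . .
    . . . . . . . . . . . .
    . . . . . . . . . . . .
    . . . . . . . . . . . .
    . . . . . . . . . . . .
    . . . . . . . . . . . .
    . . . . . . . . . . . .
    . . . . . . . . . . . .
    . . . . . . . . . . . .
    . . . . . . . . . . . .
    . . . . . . . . . . . .
T1:
  2·area = 16  (B↔C swapped to make it positive)
  edge (12, 0)→(6, 2): d=(-6,2) right/bottom  bias=-1
  edge (6, 2)→(4, 0): d=(-2,-2) top-left  bias=+0
  edge (4, 0)→(12, 0): d=(8,0) top-left  bias=+0
    (2,0)@(5, 1): e=[8,0,8] → X  [on edge]
    (3,0)@(7, 1): e=[4,4,8] → X
    (4,0)@(9, 1): e=[0,8,8] → .  [on edge]
    (1,1)@(3, 3): e=[0,-8,24] → .  [on edge]
    (2,1)@(5, 3): e=[-4,-4,24] → .
    (3,1)@(7, 3): e=[-8,0,24] → .  [on edge]
    (4,2)@(9, 5): e=[-24,0,40] → .  [on edge]
    (5,3)@(11, 7): e=[-40,0,56] → .  [on edge]
    (6,4)@(13, 9): e=[-56,0,72] → .  [on edge]
    (7,5)@(15, 11): e=[-72,0,88] → .  [on edge]
    (8,6)@(17, 13): e=[-88,0,104] → .  [on edge]
    (9,7)@(19, 15): e=[-104,0,120] → .  [on edge]
    (10,8)@(21, 17): e=[-120,0,136] → .  [on edge]
    (11,9)@(23, 19): e=[-136,0,152] → .  [on edge]
  covered (2 px):
    . . X X . . . . . . . .
    . . . . . . . . . . . .
    . . . . . . . . . . . .
    . . . . . . . . . . . .
    . . . . . . . . . . . .
    . . . . . . . . . . . .
    . . . . . . . . . . . .
    . . . . . . . . . . . .
    . . . . . . . . . . . .
    . . . . . . . . . . . .
    . . . . . . . . . . . .
    . . . . . . . . . . . .

Z-buffer (winner per pixel, '.' = empty):
  . . 1 1 0 0 . . . . . .
  . . . . . . . . . . . .
  . . . . . . . . . . . .
  . . . . . . . . . . . .
  . . . . . . . . . . . .
  . . . . . . . . . . . .
  . . . . . . . . . . . .
  . . . . . . . . . . . .
  . . . . . . . . . . . .
  . . . . . . . . . . . .
  . . . . . . . . . . . .
  . . . . . . . . . . . .

Result: 1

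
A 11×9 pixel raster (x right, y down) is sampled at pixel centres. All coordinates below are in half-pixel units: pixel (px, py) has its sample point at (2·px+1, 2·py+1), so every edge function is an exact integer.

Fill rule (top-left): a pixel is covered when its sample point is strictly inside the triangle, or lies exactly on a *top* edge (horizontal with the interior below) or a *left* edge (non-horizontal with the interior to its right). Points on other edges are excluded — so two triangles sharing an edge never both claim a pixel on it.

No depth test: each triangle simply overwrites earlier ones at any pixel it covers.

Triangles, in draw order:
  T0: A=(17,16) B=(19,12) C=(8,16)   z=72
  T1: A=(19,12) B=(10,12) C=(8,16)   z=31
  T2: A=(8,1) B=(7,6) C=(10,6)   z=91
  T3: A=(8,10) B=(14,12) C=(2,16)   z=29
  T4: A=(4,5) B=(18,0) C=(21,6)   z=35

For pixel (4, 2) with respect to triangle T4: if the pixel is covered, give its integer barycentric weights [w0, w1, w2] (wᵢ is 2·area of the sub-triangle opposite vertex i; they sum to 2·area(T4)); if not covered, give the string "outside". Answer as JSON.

T0:
  2·area = 36  (B↔C swapped to make it positive)
  edge (17, 16)→(8, 16): d=(-9,0) right/bottom  bias=-1
  edge (8, 16)→(19, 12): d=(11,-4) top-left  bias=+0
  edge (19, 12)→(17, 16): d=(-2,4) right/bottom  bias=-1
    (8,6)@(17, 13): e=[27,3,6] → #
    (9,6)@(19, 13): e=[27,11,-2] → ·
    (5,7)@(11, 15): e=[9,1,26] → #
    (6,7)@(13, 15): e=[9,9,18] → #
    (7,7)@(15, 15): e=[9,17,10] → #
    (9,7)@(19, 15): e=[9,33,-6] → ·
    (5,8)@(11, 17): e=[-9,23,22] → ·
    (6,8)@(13, 17): e=[-9,31,14] → ·
    (7,8)@(15, 17): e=[-9,39,6] → ·
    (8,8)@(17, 17): e=[-9,47,-2] → ·
  covered (5 px):
    · · · · · · · · · · ·
    · · · · · · · · · · ·
    · · · · · · · · · · ·
    · · · · · · · · · · ·
    · · · · · · · · · · ·
    · · · · · · · · · · ·
    · · · · · · · · # · ·
    · · · · · # # # # · ·
    · · · · · · · · · · ·
T1:
  2·area = 36  (B↔C swapped to make it positive)
  edge (19, 12)→(8, 16): d=(-11,4) right/bottom  bias=-1
  edge (8, 16)→(10, 12): d=(2,-4) top-left  bias=+0
  edge (10, 12)→(19, 12): d=(9,0) top-left  bias=+0
    (5,6)@(11, 13): e=[21,6,9] → #
    (6,6)@(13, 13): e=[13,14,9] → #
    (7,6)@(15, 13): e=[5,22,9] → #
    (8,6)@(17, 13): e=[-3,30,9] → ·
    (4,7)@(9, 15): e=[7,2,27] → #
    (5,7)@(11, 15): e=[-1,10,27] → ·
    (6,7)@(13, 15): e=[-9,18,27] → ·
    (7,7)@(15, 15): e=[-17,26,27] → ·
    (4,8)@(9, 17): e=[-15,6,45] → ·
  covered (4 px):
    · · · · · · · · · · ·
    · · · · · · · · · · ·
    · · · · · · · · · · ·
    · · · · · · · · · · ·
    · · · · · · · · · · ·
    · · · · · · · · · · ·
    · · · · · # # # · · ·
    · · · · # · · · · · ·
    · · · · · · · · · · ·
T2:
  2·area = 15  (B↔C swapped to make it positive)
  edge (8, 1)→(10, 6): d=(2,5) right/bottom  bias=-1
  edge (10, 6)→(7, 6): d=(-3,0) right/bottom  bias=-1
  edge (7, 6)→(8, 1): d=(1,-5) top-left  bias=+0
    (4,2)@(9, 5): e=[3,3,9] → #
    (5,2)@(11, 5): e=[-7,3,19] → ·
    (4,3)@(9, 7): e=[7,-3,11] → ·
  covered (1 px):
    · · · · · · · · · · ·
    · · · · · · · · · · ·
    · · · · # · · · · · ·
    · · · · · · · · · · ·
    · · · · · · · · · · ·
    · · · · · · · · · · ·
    · · · · · · · · · · ·
    · · · · · · · · · · ·
    · · · · · · · · · · ·
T3:
  2·area = 48
  edge (8, 10)→(14, 12): d=(6,2) right/bottom  bias=-1
  edge (14, 12)→(2, 16): d=(-12,4) right/bottom  bias=-1
  edge (2, 16)→(8, 10): d=(6,-6) top-left  bias=+0
    (8,0)@(17, 1): e=[-72,120,0] → ·  [on edge]
    (7,1)@(15, 3): e=[-56,104,0] → ·  [on edge]
    (6,2)@(13, 5): e=[-40,88,0] → ·  [on edge]
    (5,3)@(11, 7): e=[-24,72,0] → ·  [on edge]
    (2,4)@(5, 9): e=[0,72,-24] → ·  [on edge]
    (4,4)@(9, 9): e=[-8,56,0] → ·  [on edge]
    (3,5)@(7, 11): e=[8,40,0] → #  [on edge]
    (4,5)@(9, 11): e=[4,32,12] → #
    (5,5)@(11, 11): e=[0,24,24] → ·  [on edge]
    (8,5)@(17, 11): e=[-12,0,60] → ·  [on edge]
    (2,6)@(5, 13): e=[24,24,0] → #  [on edge]
    (5,6)@(11, 13): e=[12,0,36] → ·  [on edge]
    (8,6)@(17, 13): e=[0,-24,72] → ·  [on edge]
    (1,7)@(3, 15): e=[40,8,0] → #  [on edge]
    (2,7)@(5, 15): e=[36,0,12] → ·  [on edge]
    (0,8)@(1, 17): e=[56,-8,0] → ·  [on edge]
  covered (6 px):
    · · · · · · · · · · ·
    · · · · · · · · · · ·
    · · · · · · · · · · ·
    · · · · · · · · · · ·
    · · · · · · · · · · ·
    · · · # # · · · · · ·
    · · # # # · · · · · ·
    · # · · · · · · · · ·
    · · · · · · · · · · ·
T4:
  2·area = 99
  edge (4, 5)→(18, 0): d=(14,-5) top-left  bias=+0
  edge (18, 0)→(21, 6): d=(3,6) right/bottom  bias=-1
  edge (21, 6)→(4, 5): d=(-17,-1) top-left  bias=+0
    (8,0)@(17, 1): e=[9,9,81] → #
    (9,0)@(19, 1): e=[19,-3,83] → ·
    (5,1)@(11, 3): e=[7,51,41] → #
    (6,1)@(13, 3): e=[17,39,43] → #
    (7,1)@(15, 3): e=[27,27,45] → #
    (9,1)@(19, 3): e=[47,3,49] → #
    (10,1)@(21, 3): e=[57,-9,51] → ·
    (2,2)@(5, 5): e=[5,93,1] → #
    (3,2)@(7, 5): e=[15,81,3] → #
    (4,2)@(9, 5): e=[25,69,5] → #
    (10,2)@(21, 5): e=[85,-3,17] → ·
    (2,3)@(5, 7): e=[33,99,-33] → ·
  covered (14 px):
    · · · · · · · · # · ·
    · · · · · # # # # # ·
    · · # # # # # # # # ·
    · · · · · · · · · · ·
    · · · · · · · · · · ·
    · · · · · · · · · · ·
    · · · · · · · · · · ·
    · · · · · · · · · · ·
    · · · · · · · · · · ·

Answer: [69,5,25]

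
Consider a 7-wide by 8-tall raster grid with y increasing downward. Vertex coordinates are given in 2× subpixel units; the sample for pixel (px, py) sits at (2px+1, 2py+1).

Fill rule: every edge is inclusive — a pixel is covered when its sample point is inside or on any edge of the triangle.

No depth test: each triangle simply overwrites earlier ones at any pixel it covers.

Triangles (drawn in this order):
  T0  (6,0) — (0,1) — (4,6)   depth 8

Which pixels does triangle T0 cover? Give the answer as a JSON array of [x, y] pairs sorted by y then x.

T0:
  2·area = 34  (B↔C swapped to make it positive)
  edge (6, 0)→(4, 6): d=(-2,6) inclusive
  edge (4, 6)→(0, 1): d=(-4,-5) inclusive
  edge (0, 1)→(6, 0): d=(6,-1) inclusive
    (0,0)@(1, 1): e=[28,5,1] → X
    (1,0)@(3, 1): e=[16,15,3] → X
    (2,0)@(5, 1): e=[4,25,5] → X
    (3,0)@(7, 1): e=[-8,35,7] → .
    (0,1)@(1, 3): e=[24,-3,13] → .
    (1,1)@(3, 3): e=[12,7,15] → X
    (2,1)@(5, 3): e=[0,17,17] → X  [on edge]
    (3,1)@(7, 3): e=[-12,27,19] → .
    (1,2)@(3, 5): e=[8,-1,27] → .
    (2,2)@(5, 5): e=[-4,9,29] → .
    (1,4)@(3, 9): e=[0,-17,51] → .  [on edge]
    (0,7)@(1, 15): e=[0,-51,85] → .  [on edge]
  covered (5 px):
    X X X . . . .
    . X X . . . .
    . . . . . . .
    . . . . . . .
    . . . . . . .
    . . . . . . .
    . . . . . . .
    . . . . . . .

Final: [[0,0],[1,0],[2,0],[1,1],[2,1]]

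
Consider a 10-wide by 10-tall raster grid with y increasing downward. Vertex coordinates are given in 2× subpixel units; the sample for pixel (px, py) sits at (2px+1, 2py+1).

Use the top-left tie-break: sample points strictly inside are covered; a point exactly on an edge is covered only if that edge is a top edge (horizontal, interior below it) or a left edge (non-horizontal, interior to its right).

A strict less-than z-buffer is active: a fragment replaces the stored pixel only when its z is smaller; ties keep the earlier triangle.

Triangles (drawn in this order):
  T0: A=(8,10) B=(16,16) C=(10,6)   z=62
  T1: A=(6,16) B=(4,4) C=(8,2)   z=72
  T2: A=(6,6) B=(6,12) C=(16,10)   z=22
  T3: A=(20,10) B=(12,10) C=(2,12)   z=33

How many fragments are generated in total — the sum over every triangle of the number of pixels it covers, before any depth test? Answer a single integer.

T0:
  2·area = 44  (B↔C swapped to make it positive)
  edge (8, 10)→(10, 6): d=(2,-4) top-left  bias=+0
  edge (10, 6)→(16, 16): d=(6,10) right/bottom  bias=-1
  edge (16, 16)→(8, 10): d=(-8,-6) top-left  bias=+0
    (3,0)@(7, 1): e=[-22,0,66] → ·  [on edge]
    (4,4)@(9, 9): e=[2,28,14] → #
    (5,4)@(11, 9): e=[10,8,26] → #
    (6,4)@(13, 9): e=[18,-12,38] → ·
    (4,5)@(9, 11): e=[6,40,-2] → ·
    (5,5)@(11, 11): e=[14,20,10] → #
    (6,5)@(13, 11): e=[22,0,22] → ·  [on edge]
    (5,6)@(11, 13): e=[18,32,-6] → ·
    (6,6)@(13, 13): e=[26,12,6] → #
    (7,6)@(15, 13): e=[34,-8,18] → ·
    (6,7)@(13, 15): e=[30,24,-10] → ·
    (7,7)@(15, 15): e=[38,4,2] → #
  covered (5 px):
    · · · · · · · · · ·
    · · · · · · · · · ·
    · · · · · · · · · ·
    · · · · · · · · · ·
    · · · · # # · · · ·
    · · · · · # · · · ·
    · · · · · · # · · ·
    · · · · · · · # · ·
    · · · · · · · · · ·
    · · · · · · · · · ·
T1:
  2·area = 52
  edge (6, 16)→(4, 4): d=(-2,-12) top-left  bias=+0
  edge (4, 4)→(8, 2): d=(4,-2) top-left  bias=+0
  edge (8, 2)→(6, 16): d=(-2,14) right/bottom  bias=-1
    (3,1)@(7, 3): e=[38,2,12] → #
    (4,1)@(9, 3): e=[62,6,-16] → ·
    (2,2)@(5, 5): e=[10,6,36] → #
    (4,2)@(9, 5): e=[58,14,-20] → ·
    (2,3)@(5, 7): e=[6,14,32] → #
    (4,3)@(9, 7): e=[54,22,-24] → ·
    (2,4)@(5, 9): e=[2,22,28] → #
    (3,4)@(7, 9): e=[26,26,0] → ·  [on edge]
    (2,5)@(5, 11): e=[-2,30,24] → ·
  covered (6 px):
    · · · · · · · · · ·
    · · · # · · · · · ·
    · · # # · · · · · ·
    · · # # · · · · · ·
    · · # · · · · · · ·
    · · · · · · · · · ·
    · · · · · · · · · ·
    · · · · · · · · · ·
    · · · · · · · · · ·
    · · · · · · · · · ·
T2:
  2·area = 60  (B↔C swapped to make it positive)
  edge (6, 6)→(16, 10): d=(10,4) right/bottom  bias=-1
  edge (16, 10)→(6, 12): d=(-10,2) right/bottom  bias=-1
  edge (6, 12)→(6, 6): d=(0,-6) top-left  bias=+0
    (3,3)@(7, 7): e=[6,48,6] → #
    (4,3)@(9, 7): e=[-2,44,18] → ·
    (3,4)@(7, 9): e=[26,28,6] → #
    (4,4)@(9, 9): e=[18,24,18] → #
    (5,4)@(11, 9): e=[10,20,30] → #
    (6,4)@(13, 9): e=[2,16,42] → #
    (7,4)@(15, 9): e=[-6,12,54] → ·
    (3,5)@(7, 11): e=[46,8,6] → #
    (5,5)@(11, 11): e=[30,0,30] → ·  [on edge]
    (6,5)@(13, 11): e=[22,-4,42] → ·
    (0,6)@(1, 13): e=[90,0,-30] → ·  [on edge]
    (3,6)@(7, 13): e=[66,-12,6] → ·
  covered (7 px):
    · · · · · · · · · ·
    · · · · · · · · · ·
    · · · · · · · · · ·
    · · · # · · · · · ·
    · · · # # # # · · ·
    · · · # # · · · · ·
    · · · · · · · · · ·
    · · · · · · · · · ·
    · · · · · · · · · ·
    · · · · · · · · · ·
T3:
  2·area = 16  (B↔C swapped to make it positive)
  edge (20, 10)→(2, 12): d=(-18,2) right/bottom  bias=-1
  edge (2, 12)→(12, 10): d=(10,-2) top-left  bias=+0
  edge (12, 10)→(20, 10): d=(8,0) top-left  bias=+0
    (8,4)@(17, 9): e=[24,0,-8] → ·  [on edge]
    (3,5)@(7, 11): e=[8,0,8] → #  [on edge]
    (4,5)@(9, 11): e=[4,4,8] → #
    (5,5)@(11, 11): e=[0,8,8] → ·  [on edge]
    (3,6)@(7, 13): e=[-28,20,24] → ·
    (4,6)@(9, 13): e=[-32,24,24] → ·
  covered (2 px):
    · · · · · · · · · ·
    · · · · · · · · · ·
    · · · · · · · · · ·
    · · · · · · · · · ·
    · · · · · · · · · ·
    · · · # # · · · · ·
    · · · · · · · · · ·
    · · · · · · · · · ·
    · · · · · · · · · ·
    · · · · · · · · · ·

Answer: 20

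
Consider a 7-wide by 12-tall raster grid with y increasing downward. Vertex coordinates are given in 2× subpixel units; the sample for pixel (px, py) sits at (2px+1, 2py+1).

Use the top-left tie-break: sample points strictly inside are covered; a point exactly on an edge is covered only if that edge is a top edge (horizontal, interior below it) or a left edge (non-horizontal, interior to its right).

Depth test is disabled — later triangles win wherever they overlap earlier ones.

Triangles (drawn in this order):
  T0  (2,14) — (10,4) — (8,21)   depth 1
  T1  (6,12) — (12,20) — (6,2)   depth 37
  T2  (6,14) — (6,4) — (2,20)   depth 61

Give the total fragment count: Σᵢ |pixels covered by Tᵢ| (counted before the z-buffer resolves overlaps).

T0:
  2·area = 116
  edge (2, 14)→(10, 4): d=(8,-10) top-left  bias=+0
  edge (10, 4)→(8, 21): d=(-2,17) right/bottom  bias=-1
  edge (8, 21)→(2, 14): d=(-6,-7) top-left  bias=+0
    (4,3)@(9, 7): e=[14,11,91] → X
    (5,3)@(11, 7): e=[34,-23,105] → .
    (3,4)@(7, 9): e=[10,41,65] → X
    (5,4)@(11, 9): e=[50,-27,93] → .
    (2,5)@(5, 11): e=[6,71,39] → X
    (5,5)@(11, 11): e=[66,-31,81] → .
    (1,6)@(3, 13): e=[2,101,13] → X
    (4,6)@(9, 13): e=[62,-1,55] → .
    (1,7)@(3, 15): e=[18,97,1] → X
    (4,7)@(9, 15): e=[78,-5,43] → .
    (1,8)@(3, 17): e=[34,93,-11] → .
    (2,8)@(5, 17): e=[54,59,3] → X
  covered (15 px):
    . . . . . . .
    . . . . . . .
    . . . . . . .
    . . . . X . .
    . . . X X . .
    . . X X X . .
    . X X X . . .
    . X X X . . .
    . . X X . . .
    . . . X . . .
    . . . . . . .
    . . . . . . .
T1:
  2·area = 60  (B↔C swapped to make it positive)
  edge (6, 12)→(6, 2): d=(0,-10) top-left  bias=+0
  edge (6, 2)→(12, 20): d=(6,18) right/bottom  bias=-1
  edge (12, 20)→(6, 12): d=(-6,-8) top-left  bias=+0
    (3,2)@(7, 5): e=[10,0,50] → .  [on edge]
    (3,3)@(7, 7): e=[10,12,38] → X
    (4,3)@(9, 7): e=[30,-24,54] → .
    (3,4)@(7, 9): e=[10,24,26] → X
    (4,4)@(9, 9): e=[30,-12,42] → .
    (3,5)@(7, 11): e=[10,36,14] → X
    (4,5)@(9, 11): e=[30,0,30] → .  [on edge]
    (3,6)@(7, 13): e=[10,48,2] → X
    (4,6)@(9, 13): e=[30,12,18] → X
    (5,6)@(11, 13): e=[50,-24,34] → .
    (3,7)@(7, 15): e=[10,60,-10] → .
    (4,7)@(9, 15): e=[30,24,6] → X
    (5,8)@(11, 17): e=[50,0,10] → .  [on edge]
    (6,11)@(13, 23): e=[70,0,-10] → .  [on edge]
  covered (6 px):
    . . . . . . .
    . . . . . . .
    . . . . . . .
    . . . X . . .
    . . . X . . .
    . . . X . . .
    . . . X X . .
    . . . . X . .
    . . . . . . .
    . . . . . . .
    . . . . . . .
    . . . . . . .
T2:
  2·area = 40  (B↔C swapped to make it positive)
  edge (6, 14)→(2, 20): d=(-4,6) right/bottom  bias=-1
  edge (2, 20)→(6, 4): d=(4,-16) top-left  bias=+0
  edge (6, 4)→(6, 14): d=(0,10) right/bottom  bias=-1
    (2,4)@(5, 9): e=[26,4,10] → X
    (3,4)@(7, 9): e=[14,36,-10] → .
    (2,5)@(5, 11): e=[18,12,10] → X
    (3,5)@(7, 11): e=[6,44,-10] → .
    (2,6)@(5, 13): e=[10,20,10] → X
    (3,6)@(7, 13): e=[-2,52,-10] → .
    (2,7)@(5, 15): e=[2,28,10] → X
    (3,7)@(7, 15): e=[-10,60,-10] → .
    (1,8)@(3, 17): e=[6,4,30] → X
    (2,8)@(5, 17): e=[-6,36,10] → .
    (1,9)@(3, 19): e=[-2,12,30] → .
  covered (5 px):
    . . . . . . .
    . . . . . . .
    . . . . . . .
    . . . . . . .
    . . X . . . .
    . . X . . . .
    . . X . . . .
    . . X . . . .
    . X . . . . .
    . . . . . . .
    . . . . . . .
    . . . . . . .

Final: 26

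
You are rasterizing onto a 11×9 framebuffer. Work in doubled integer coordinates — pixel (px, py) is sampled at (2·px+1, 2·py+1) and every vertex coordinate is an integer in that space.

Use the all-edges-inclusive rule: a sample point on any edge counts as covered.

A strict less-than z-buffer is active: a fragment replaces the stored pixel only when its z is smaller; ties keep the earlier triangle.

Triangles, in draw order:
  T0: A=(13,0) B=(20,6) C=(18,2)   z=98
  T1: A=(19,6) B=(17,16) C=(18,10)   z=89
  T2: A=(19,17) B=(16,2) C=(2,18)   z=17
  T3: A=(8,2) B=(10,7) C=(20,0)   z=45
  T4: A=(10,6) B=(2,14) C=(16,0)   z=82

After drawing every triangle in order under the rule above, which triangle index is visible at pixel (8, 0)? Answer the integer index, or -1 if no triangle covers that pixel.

T0:
  2·area = 16  (B↔C swapped to make it positive)
  edge (13, 0)→(18, 2): d=(5,2) inclusive
  edge (18, 2)→(20, 6): d=(2,4) inclusive
  edge (20, 6)→(13, 0): d=(-7,-6) inclusive
    (7,0)@(15, 1): e=[1,10,5] → █
    (8,0)@(17, 1): e=[-3,2,17] → ·
    (7,1)@(15, 3): e=[11,14,-9] → ·
    (8,1)@(17, 3): e=[7,6,3] → █
    (9,1)@(19, 3): e=[3,-2,15] → ·
    (8,2)@(17, 5): e=[17,10,-11] → ·
    (9,2)@(19, 5): e=[13,2,1] → █
    (10,2)@(21, 5): e=[9,-6,13] → ·
    (9,3)@(19, 7): e=[23,6,-13] → ·
  covered (3 px):
    · · · · · · · █ · · ·
    · · · · · · · · █ · ·
    · · · · · · · · · █ ·
    · · · · · · · · · · ·
    · · · · · · · · · · ·
    · · · · · · · · · · ·
    · · · · · · · · · · ·
    · · · · · · · · · · ·
    · · · · · · · · · · ·
T1:
  2·area = 2
  edge (19, 6)→(17, 16): d=(-2,10) inclusive
  edge (17, 16)→(18, 10): d=(1,-6) inclusive
  edge (18, 10)→(19, 6): d=(1,-4) inclusive
  covered (0 px):
    · · · · · · · · · · ·
    · · · · · · · · · · ·
    · · · · · · · · · · ·
    · · · · · · · · · · ·
    · · · · · · · · · · ·
    · · · · · · · · · · ·
    · · · · · · · · · · ·
    · · · · · · · · · · ·
    · · · · · · · · · · ·
T2:
  2·area = 258  (B↔C swapped to make it positive)
  edge (19, 17)→(2, 18): d=(-17,1) inclusive
  edge (2, 18)→(16, 2): d=(14,-16) inclusive
  edge (16, 2)→(19, 17): d=(3,15) inclusive
    (7,2)@(15, 5): e=[208,26,24] → █
    (8,2)@(17, 5): e=[206,58,-6] → ·
    (6,3)@(13, 7): e=[176,22,60] → █
    (8,3)@(17, 7): e=[172,86,0] → █  [on edge]
    (9,3)@(19, 7): e=[170,118,-30] → ·
    (5,4)@(11, 9): e=[144,18,96] → █
    (9,4)@(19, 9): e=[136,146,-24] → ·
    (4,5)@(9, 11): e=[112,14,132] → █
    (9,5)@(19, 11): e=[102,174,-18] → ·
    (3,6)@(7, 13): e=[80,10,168] → █
    (9,6)@(19, 13): e=[68,202,-12] → ·
    (2,7)@(5, 15): e=[48,6,204] → █
    (9,8)@(19, 17): e=[0,258,0] → █  [on edge]
  covered (35 px):
    · · · · · · · · · · ·
    · · · · · · · · · · ·
    · · · · · · · █ · · ·
    · · · · · · █ █ █ · ·
    · · · · · █ █ █ █ · ·
    · · · · █ █ █ █ █ · ·
    · · · █ █ █ █ █ █ · ·
    · · █ █ █ █ █ █ █ · ·
    · █ █ █ █ █ █ █ █ █ ·
T3:
  2·area = 64  (B↔C swapped to make it positive)
  edge (8, 2)→(20, 0): d=(12,-2) inclusive
  edge (20, 0)→(10, 7): d=(-10,7) inclusive
  edge (10, 7)→(8, 2): d=(-2,-5) inclusive
    (7,0)@(15, 1): e=[2,25,37] → █
    (8,0)@(17, 1): e=[6,11,47] → █
    (9,0)@(19, 1): e=[10,-3,57] → ·
    (4,1)@(9, 3): e=[14,47,3] → █
    (5,1)@(11, 3): e=[18,33,13] → █
    (6,1)@(13, 3): e=[22,19,23] → █
    (8,1)@(17, 3): e=[30,-9,43] → ·
    (4,2)@(9, 5): e=[38,27,-1] → ·
    (5,2)@(11, 5): e=[42,13,9] → █
    (6,2)@(13, 5): e=[46,-1,19] → ·
    (7,2)@(15, 5): e=[50,-15,29] → ·
    (5,3)@(11, 7): e=[66,-7,5] → ·
  covered (7 px):
    · · · · · · · █ █ · ·
    · · · · █ █ █ █ · · ·
    · · · · · █ · · · · ·
    · · · · · · · · · · ·
    · · · · · · · · · · ·
    · · · · · · · · · · ·
    · · · · · · · · · · ·
    · · · · · · · · · · ·
    · · · · · · · · · · ·
T4:
  degenerate (2·area = 0) — covers nothing

Z-buffer (winner per pixel, '.' = empty):
  . . . . . . . 3 3 . .
  . . . . 3 3 3 3 0 . .
  . . . . . 3 . 2 . 0 .
  . . . . . . 2 2 2 . .
  . . . . . 2 2 2 2 . .
  . . . . 2 2 2 2 2 . .
  . . . 2 2 2 2 2 2 . .
  . . 2 2 2 2 2 2 2 . .
  . 2 2 2 2 2 2 2 2 2 .

Answer: 3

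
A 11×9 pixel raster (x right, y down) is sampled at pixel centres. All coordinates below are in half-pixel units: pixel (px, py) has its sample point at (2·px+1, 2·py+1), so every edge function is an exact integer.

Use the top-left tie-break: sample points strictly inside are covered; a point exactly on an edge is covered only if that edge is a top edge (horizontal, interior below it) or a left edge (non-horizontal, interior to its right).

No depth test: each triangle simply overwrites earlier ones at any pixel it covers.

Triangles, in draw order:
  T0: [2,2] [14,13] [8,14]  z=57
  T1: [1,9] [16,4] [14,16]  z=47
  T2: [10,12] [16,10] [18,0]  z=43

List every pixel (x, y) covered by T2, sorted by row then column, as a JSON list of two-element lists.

T0:
  2·area = 78
  edge (2, 2)→(14, 13): d=(12,11) right/bottom  bias=-1
  edge (14, 13)→(8, 14): d=(-6,1) right/bottom  bias=-1
  edge (8, 14)→(2, 2): d=(-6,-12) top-left  bias=+0
    (1,1)@(3, 3): e=[1,71,6] → █
    (2,1)@(5, 3): e=[-21,69,30] → ·
    (1,2)@(3, 5): e=[25,59,-6] → ·
    (2,2)@(5, 5): e=[3,57,18] → █
    (3,2)@(7, 5): e=[-19,55,42] → ·
    (2,3)@(5, 7): e=[27,45,6] → █
    (3,3)@(7, 7): e=[5,43,30] → █
    (4,3)@(9, 7): e=[-17,41,54] → ·
    (2,4)@(5, 9): e=[51,33,-6] → ·
    (3,4)@(7, 9): e=[29,31,18] → █
    (4,4)@(9, 9): e=[7,29,42] → █
    (5,4)@(11, 9): e=[-15,27,66] → ·
  covered (12 px):
    · · · · · · · · · · ·
    · █ · · · · · · · · ·
    · · █ · · · · · · · ·
    · · █ █ · · · · · · ·
    · · · █ █ · · · · · ·
    · · · █ █ █ · · · · ·
    · · · · █ █ █ · · · ·
    · · · · · · · · · · ·
    · · · · · · · · · · ·
T1:
  2·area = 170
  edge (1, 9)→(16, 4): d=(15,-5) top-left  bias=+0
  edge (16, 4)→(14, 16): d=(-2,12) right/bottom  bias=-1
  edge (14, 16)→(1, 9): d=(-13,-7) top-left  bias=+0
    (9,1)@(19, 3): e=[0,-34,204] → ·  [on edge]
    (6,2)@(13, 5): e=[0,34,136] → █  [on edge]
    (7,2)@(15, 5): e=[10,10,150] → █
    (8,2)@(17, 5): e=[20,-14,164] → ·
    (3,3)@(7, 7): e=[0,102,68] → █  [on edge]
    (4,3)@(9, 7): e=[10,78,82] → █
    (5,3)@(11, 7): e=[20,54,96] → █
    (8,3)@(17, 7): e=[50,-18,138] → ·
    (0,4)@(1, 9): e=[0,170,0] → █  [on edge]
    (1,4)@(3, 9): e=[10,146,14] → █
    (2,4)@(5, 9): e=[20,122,28] → █
    (8,4)@(17, 9): e=[80,-22,112] → ·
  covered (24 px):
    · · · · · · · · · · ·
    · · · · · · · · · · ·
    · · · · · · █ █ · · ·
    · · · █ █ █ █ █ · · ·
    █ █ █ █ █ █ █ █ · · ·
    · · █ █ █ █ █ · · · ·
    · · · · █ █ █ · · · ·
    · · · · · · █ · · · ·
    · · · · · · · · · · ·
T2:
  2·area = 56  (B↔C swapped to make it positive)
  edge (10, 12)→(18, 0): d=(8,-12) top-left  bias=+0
  edge (18, 0)→(16, 10): d=(-2,10) right/bottom  bias=-1
  edge (16, 10)→(10, 12): d=(-6,2) right/bottom  bias=-1
    (8,1)@(17, 3): e=[12,4,40] → █
    (9,1)@(19, 3): e=[36,-16,36] → ·
    (7,2)@(15, 5): e=[4,20,32] → █
    (8,2)@(17, 5): e=[28,0,28] → ·  [on edge]
    (7,3)@(15, 7): e=[20,16,20] → █
    (8,3)@(17, 7): e=[44,-4,16] → ·
    (6,4)@(13, 9): e=[12,32,12] → █
    (8,4)@(17, 9): e=[60,-8,4] → ·
    (9,4)@(19, 9): e=[84,-28,0] → ·  [on edge]
    (5,5)@(11, 11): e=[4,48,4] → █
    (6,5)@(13, 11): e=[28,28,0] → ·  [on edge]
    (7,5)@(15, 11): e=[52,8,-4] → ·
    (3,6)@(7, 13): e=[-28,84,0] → ·  [on edge]
    (0,7)@(1, 15): e=[-84,140,0] → ·  [on edge]
    (7,7)@(15, 15): e=[84,0,-28] → ·  [on edge]
  covered (6 px):
    · · · · · · · · · · ·
    · · · · · · · · █ · ·
    · · · · · · · █ · · ·
    · · · · · · · █ · · ·
    · · · · · · █ █ · · ·
    · · · · · █ · · · · ·
    · · · · · · · · · · ·
    · · · · · · · · · · ·
    · · · · · · · · · · ·

Answer: [[8,1],[7,2],[7,3],[6,4],[7,4],[5,5]]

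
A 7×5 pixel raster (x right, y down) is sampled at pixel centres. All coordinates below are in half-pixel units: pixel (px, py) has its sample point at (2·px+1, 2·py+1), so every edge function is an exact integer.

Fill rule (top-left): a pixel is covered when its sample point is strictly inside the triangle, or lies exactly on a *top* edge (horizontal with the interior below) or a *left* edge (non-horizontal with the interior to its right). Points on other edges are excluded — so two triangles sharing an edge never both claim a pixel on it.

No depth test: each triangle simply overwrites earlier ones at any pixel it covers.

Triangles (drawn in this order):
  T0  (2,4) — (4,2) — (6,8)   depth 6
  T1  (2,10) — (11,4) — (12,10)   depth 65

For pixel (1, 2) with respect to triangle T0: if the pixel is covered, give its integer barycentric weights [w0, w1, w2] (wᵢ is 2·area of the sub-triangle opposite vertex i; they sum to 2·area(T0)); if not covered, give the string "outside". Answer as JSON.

T0:
  2·area = 16
  edge (2, 4)→(4, 2): d=(2,-2) top-left  bias=+0
  edge (4, 2)→(6, 8): d=(2,6) right/bottom  bias=-1
  edge (6, 8)→(2, 4): d=(-4,-4) top-left  bias=+0
    (2,0)@(5, 1): e=[0,-8,24] → ·  [on edge]
    (0,1)@(1, 3): e=[-4,20,0] → ·  [on edge]
    (1,1)@(3, 3): e=[0,8,8] → #  [on edge]
    (2,1)@(5, 3): e=[4,-4,16] → ·
    (0,2)@(1, 5): e=[0,24,-8] → ·  [on edge]
    (1,2)@(3, 5): e=[4,12,0] → #  [on edge]
    (2,2)@(5, 5): e=[8,0,8] → ·  [on edge]
    (1,3)@(3, 7): e=[8,16,-8] → ·
    (2,3)@(5, 7): e=[12,4,0] → #  [on edge]
    (3,3)@(7, 7): e=[16,-8,8] → ·
    (2,4)@(5, 9): e=[16,8,-8] → ·
    (3,4)@(7, 9): e=[20,-4,0] → ·  [on edge]
  covered (3 px):
    · · · · · · ·
    · # · · · · ·
    · # · · · · ·
    · · # · · · ·
    · · · · · · ·
T1:
  2·area = 60
  edge (2, 10)→(11, 4): d=(9,-6) top-left  bias=+0
  edge (11, 4)→(12, 10): d=(1,6) right/bottom  bias=-1
  edge (12, 10)→(2, 10): d=(-10,0) right/bottom  bias=-1
    (5,2)@(11, 5): e=[9,1,50] → #
    (6,2)@(13, 5): e=[21,-11,50] → ·
    (3,3)@(7, 7): e=[3,27,30] → #
    (4,3)@(9, 7): e=[15,15,30] → #
    (6,3)@(13, 7): e=[39,-9,30] → ·
    (2,4)@(5, 9): e=[9,41,10] → #
    (6,4)@(13, 9): e=[57,-7,10] → ·
  covered (8 px):
    · · · · · · ·
    · · · · · · ·
    · · · · · # ·
    · · · # # # ·
    · · # # # # ·

Final: [12,0,4]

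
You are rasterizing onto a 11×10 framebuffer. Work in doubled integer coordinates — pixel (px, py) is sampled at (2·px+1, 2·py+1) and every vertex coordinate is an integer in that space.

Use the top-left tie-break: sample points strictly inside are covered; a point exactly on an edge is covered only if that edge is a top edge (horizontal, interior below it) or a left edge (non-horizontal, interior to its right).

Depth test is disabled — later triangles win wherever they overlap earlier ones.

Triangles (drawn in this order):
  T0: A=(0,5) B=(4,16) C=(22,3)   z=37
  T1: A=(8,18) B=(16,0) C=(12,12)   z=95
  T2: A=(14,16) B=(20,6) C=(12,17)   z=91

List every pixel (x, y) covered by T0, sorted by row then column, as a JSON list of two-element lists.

T0:
  2·area = 250  (B↔C swapped to make it positive)
  edge (0, 5)→(22, 3): d=(22,-2) top-left  bias=+0
  edge (22, 3)→(4, 16): d=(-18,13) right/bottom  bias=-1
  edge (4, 16)→(0, 5): d=(-4,-11) top-left  bias=+0
    (0,2)@(1, 5): e=[2,237,11] → X
    (1,2)@(3, 5): e=[6,211,33] → X
    (2,2)@(5, 5): e=[10,185,55] → X
    (3,2)@(7, 5): e=[14,159,77] → X
    (4,2)@(9, 5): e=[18,133,99] → X
    (5,2)@(11, 5): e=[22,107,121] → X
    (6,2)@(13, 5): e=[26,81,143] → X
    (7,2)@(15, 5): e=[30,55,165] → X
    (8,2)@(17, 5): e=[34,29,187] → X
    (9,2)@(19, 5): e=[38,3,209] → X
    (10,2)@(21, 5): e=[42,-23,231] → .
    (0,3)@(1, 7): e=[46,201,3] → X
  covered (32 px):
    . . . . . . . . . . .
    . . . . . . . . . . .
    X X X X X X X X X X .
    X X X X X X X X . . .
    . X X X X X X . . . .
    . X X X X . . . . . .
    . X X X . . . . . . .
    . . X . . . . . . . .
    . . . . . . . . . . .
    . . . . . . . . . . .
T1:
  2·area = 24
  edge (8, 18)→(16, 0): d=(8,-18) top-left  bias=+0
  edge (16, 0)→(12, 12): d=(-4,12) right/bottom  bias=-1
  edge (12, 12)→(8, 18): d=(-4,6) right/bottom  bias=-1
    (7,1)@(15, 3): e=[6,0,18] → .  [on edge]
    (6,3)@(13, 7): e=[2,8,14] → X
    (7,3)@(15, 7): e=[38,-16,2] → .
    (6,4)@(13, 9): e=[18,0,6] → .  [on edge]
    (5,6)@(11, 13): e=[14,8,2] → X
    (6,6)@(13, 13): e=[50,-16,-10] → .
    (5,7)@(11, 15): e=[30,0,-6] → .  [on edge]
  covered (2 px):
    . . . . . . . . . . .
    . . . . . . . . . . .
    . . . . . . . . . . .
    . . . . . . X . . . .
    . . . . . . . . . . .
    . . . . . . . . . . .
    . . . . . X . . . . .
    . . . . . . . . . . .
    . . . . . . . . . . .
    . . . . . . . . . . .
T2:
  2·area = 14  (B↔C swapped to make it positive)
  edge (14, 16)→(12, 17): d=(-2,1) right/bottom  bias=-1
  edge (12, 17)→(20, 6): d=(8,-11) top-left  bias=+0
  edge (20, 6)→(14, 16): d=(-6,10) right/bottom  bias=-1
    (8,5)@(17, 11): e=[7,7,0] → .  [on edge]
    (7,6)@(15, 13): e=[5,1,8] → X
    (8,6)@(17, 13): e=[3,23,-12] → .
    (7,7)@(15, 15): e=[1,17,-4] → .
  covered (1 px):
    . . . . . . . . . . .
    . . . . . . . . . . .
    . . . . . . . . . . .
    . . . . . . . . . . .
    . . . . . . . . . . .
    . . . . . . . . . . .
    . . . . . . . X . . .
    . . . . . . . . . . .
    . . . . . . . . . . .
    . . . . . . . . . . .

Final: [[0,2],[1,2],[2,2],[3,2],[4,2],[5,2],[6,2],[7,2],[8,2],[9,2],[0,3],[1,3],[2,3],[3,3],[4,3],[5,3],[6,3],[7,3],[1,4],[2,4],[3,4],[4,4],[5,4],[6,4],[1,5],[2,5],[3,5],[4,5],[1,6],[2,6],[3,6],[2,7]]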